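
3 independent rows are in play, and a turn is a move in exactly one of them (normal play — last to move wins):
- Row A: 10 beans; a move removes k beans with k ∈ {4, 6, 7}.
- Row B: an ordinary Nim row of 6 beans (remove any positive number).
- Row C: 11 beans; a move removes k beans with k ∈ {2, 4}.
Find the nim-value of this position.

For row A, compute g(0), g(1), … with moves {4, 6, 7}:
k:     0  1  2  3  4  5  6  7  8  9 10
g(k):  0  0  0  0  1  1  1  1  2  2  2
So g(10) = 2.
Row B is a plain Nim row of size 6, so its Grundy value is 6.
Grundy values for row C (subtraction set {2, 4}):
g(0) = mex{} = 0
g(1) = mex{} = 0
g(2) = mex{0} = 1
g(3) = mex{0} = 1
g(4) = mex{0,1} = 2
g(5) = mex{0,1} = 2
g(6) = mex{1,2} = 0
g(7) = mex{1,2} = 0
g(8) = mex{0,2} = 1
g(9) = mex{0,2} = 1
g(10) = mex{0,1} = 2
g(11) = mex{0,1} = 2
So g(11) = 2.
The value of a disjunctive sum is the nim-sum of the parts.
Combined value = 2 XOR 6 XOR 2 = 6.

6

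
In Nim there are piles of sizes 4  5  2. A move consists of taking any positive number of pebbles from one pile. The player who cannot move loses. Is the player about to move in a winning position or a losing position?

Winning position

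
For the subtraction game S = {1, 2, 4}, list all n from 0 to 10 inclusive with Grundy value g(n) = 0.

0, 3, 6, 9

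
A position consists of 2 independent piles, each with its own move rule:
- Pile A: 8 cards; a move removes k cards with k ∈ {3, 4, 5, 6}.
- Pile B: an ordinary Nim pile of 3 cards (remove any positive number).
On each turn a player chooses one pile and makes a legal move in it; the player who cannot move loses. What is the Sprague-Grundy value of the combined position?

1

Build the Grundy sequence for pile A with g(k) = mex{g(k−s) : s ∈ {3, 4, 5, 6}, s ≤ k}:
g(0) = mex{} = 0
g(1) = mex{} = 0
g(2) = mex{} = 0
g(3) = mex{0} = 1
g(4) = mex{0} = 1
g(5) = mex{0} = 1
g(6) = mex{0,1} = 2
g(7) = mex{0,1} = 2
g(8) = mex{0,1} = 2
So g(8) = 2.
Pile B is a plain Nim pile of size 3, so its Grundy value is 3.
The value of a disjunctive sum is the nim-sum of the parts.
Combined value = 2 ⊕ 3 = 1.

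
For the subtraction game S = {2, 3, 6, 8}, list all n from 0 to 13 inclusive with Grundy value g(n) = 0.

Build the Grundy sequence with g(k) = mex{g(k−s) : s ∈ {2, 3, 6, 8}, s ≤ k}:
g(0) = mex{} = 0
g(1) = mex{} = 0
g(2) = mex{0} = 1
g(3) = mex{0} = 1
g(4) = mex{0,1} = 2
g(5) = mex{1} = 0
g(6) = mex{0,1,2} = 3
g(7) = mex{0,2} = 1
g(8) = mex{0,1,3} = 2
g(9) = mex{0,1,3} = 2
g(10) = mex{1,2} = 0
g(11) = mex{0,1,2} = 3
g(12) = mex{0,2,3} = 1
g(13) = mex{0,1,3} = 2
The P-positions (g = 0) in 0..13 are 0, 1, 5, 10.

0, 1, 5, 10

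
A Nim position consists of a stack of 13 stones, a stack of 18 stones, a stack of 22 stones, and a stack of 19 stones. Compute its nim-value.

Compute the nim-sum pairwise:
13 ^ 18 = 31
31 ^ 22 = 9
9 ^ 19 = 26

26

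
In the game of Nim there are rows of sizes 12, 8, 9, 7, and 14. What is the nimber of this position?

4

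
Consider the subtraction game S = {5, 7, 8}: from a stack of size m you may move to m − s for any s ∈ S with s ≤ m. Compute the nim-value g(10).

Build the Grundy sequence with g(k) = mex{g(k−s) : s ∈ {5, 7, 8}, s ≤ k}:
g(0) = mex{} = 0
g(1) = mex{} = 0
g(2) = mex{} = 0
g(3) = mex{} = 0
g(4) = mex{} = 0
g(5) = mex{0} = 1
g(6) = mex{0} = 1
g(7) = mex{0} = 1
g(8) = mex{0} = 1
g(9) = mex{0} = 1
g(10) = mex{0,1} = 2
So g(10) = 2.

2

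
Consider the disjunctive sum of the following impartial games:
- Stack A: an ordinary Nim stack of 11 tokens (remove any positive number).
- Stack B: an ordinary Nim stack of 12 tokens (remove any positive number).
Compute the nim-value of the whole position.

7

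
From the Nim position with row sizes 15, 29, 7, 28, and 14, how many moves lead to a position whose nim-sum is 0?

5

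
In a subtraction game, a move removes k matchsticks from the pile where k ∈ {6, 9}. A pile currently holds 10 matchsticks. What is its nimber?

Grundy values for subtraction set {6, 9}:
g(0) = mex{} = 0
g(1) = mex{} = 0
g(2) = mex{} = 0
g(3) = mex{} = 0
g(4) = mex{} = 0
g(5) = mex{} = 0
g(6) = mex{0} = 1
g(7) = mex{0} = 1
g(8) = mex{0} = 1
g(9) = mex{0} = 1
g(10) = mex{0} = 1
So g(10) = 1.

1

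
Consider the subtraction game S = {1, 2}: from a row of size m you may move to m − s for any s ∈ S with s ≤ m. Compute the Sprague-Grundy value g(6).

0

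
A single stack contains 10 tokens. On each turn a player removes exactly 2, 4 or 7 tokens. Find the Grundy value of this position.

Grundy values for subtraction set {2, 4, 7}:
k:     0  1  2  3  4  5  6  7  8  9 10
g(k):  0  0  1  1  2  2  0  3  1  0  2
So g(10) = 2.

2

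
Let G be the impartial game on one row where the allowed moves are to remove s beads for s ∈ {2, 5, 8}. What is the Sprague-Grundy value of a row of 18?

2

Grundy values for subtraction set {2, 5, 8}:
k:     0  1  2  3  4  5  6  7  8  9 10 11 12 13 14 15 16 17 18
g(k):  0  0  1  1  0  2  1  0  2  1  0  0  1  1  0  2  1  0  2
So g(18) = 2.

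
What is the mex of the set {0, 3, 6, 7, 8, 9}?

1

0 is in the set but 1 is not, so the mex is 1.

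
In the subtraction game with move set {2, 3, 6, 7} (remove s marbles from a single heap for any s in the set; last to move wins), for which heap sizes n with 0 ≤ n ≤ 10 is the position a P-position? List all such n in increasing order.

Build the Grundy sequence with g(k) = mex{g(k−s) : s ∈ {2, 3, 6, 7}, s ≤ k}:
g(0) = mex{} = 0
g(1) = mex{} = 0
g(2) = mex{0} = 1
g(3) = mex{0} = 1
g(4) = mex{0,1} = 2
g(5) = mex{1} = 0
g(6) = mex{0,1,2} = 3
g(7) = mex{0,2} = 1
g(8) = mex{0,1,3} = 2
g(9) = mex{1,3} = 0
g(10) = mex{1,2} = 0
The P-positions (g = 0) in 0..10 are 0, 1, 5, 9, 10.

0, 1, 5, 9, 10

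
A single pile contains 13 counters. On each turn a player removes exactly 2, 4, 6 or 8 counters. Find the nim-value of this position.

Compute g(0), g(1), … for moves {2, 4, 6, 8}:
k:     0  1  2  3  4  5  6  7  8  9 10 11 12 13
g(k):  0  0  1  1  2  2  3  3  4  4  0  0  1  1
So g(13) = 1.

1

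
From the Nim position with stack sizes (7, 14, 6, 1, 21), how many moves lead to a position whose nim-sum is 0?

1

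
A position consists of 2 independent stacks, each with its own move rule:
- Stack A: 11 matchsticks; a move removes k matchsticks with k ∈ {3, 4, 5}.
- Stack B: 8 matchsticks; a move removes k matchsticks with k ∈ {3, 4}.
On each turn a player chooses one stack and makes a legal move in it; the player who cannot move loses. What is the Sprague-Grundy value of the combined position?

1

For stack A, compute g(0), g(1), … with moves {3, 4, 5}:
g(0) = mex{} = 0
g(1) = mex{} = 0
g(2) = mex{} = 0
g(3) = mex{0} = 1
g(4) = mex{0} = 1
g(5) = mex{0} = 1
g(6) = mex{0,1} = 2
g(7) = mex{0,1} = 2
g(8) = mex{1} = 0
g(9) = mex{1,2} = 0
g(10) = mex{1,2} = 0
g(11) = mex{0,2} = 1
So g(11) = 1.
Grundy values for stack B (subtraction set {3, 4}):
k:     0  1  2  3  4  5  6  7  8
g(k):  0  0  0  1  1  1  2  0  0
So g(8) = 0.
By the Sprague-Grundy theorem, the Grundy value of a sum of independent games is the XOR of the component values.
Combined value = 1 ⊕ 0 = 1.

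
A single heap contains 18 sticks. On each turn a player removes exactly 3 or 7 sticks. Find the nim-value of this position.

Compute g(0), g(1), … for moves {3, 7}:
k:     0  1  2  3  4  5  6  7  8  9 10 11 12 13 14 15 16 17 18
g(k):  0  0  0  1  1  1  0  2  2  1  0  0  0  1  1  1  0  2  2
So g(18) = 2.

2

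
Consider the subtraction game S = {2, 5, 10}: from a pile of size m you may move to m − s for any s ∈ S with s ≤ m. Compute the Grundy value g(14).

3

Build the Grundy sequence with g(k) = mex{g(k−s) : s ∈ {2, 5, 10}, s ≤ k}:
g(0) = mex{} = 0
g(1) = mex{} = 0
g(2) = mex{0} = 1
g(3) = mex{0} = 1
g(4) = mex{1} = 0
g(5) = mex{0,1} = 2
g(6) = mex{0} = 1
g(7) = mex{1,2} = 0
g(8) = mex{1} = 0
g(9) = mex{0} = 1
g(10) = mex{0,2} = 1
g(11) = mex{0,1} = 2
g(12) = mex{0,1} = 2
g(13) = mex{0,1,2} = 3
g(14) = mex{0,1,2} = 3
So g(14) = 3.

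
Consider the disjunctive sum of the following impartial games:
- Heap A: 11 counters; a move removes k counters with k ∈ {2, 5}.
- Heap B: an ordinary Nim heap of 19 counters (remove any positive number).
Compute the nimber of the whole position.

19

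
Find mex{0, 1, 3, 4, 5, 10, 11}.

The values 0, 1 are all present; 2 is the first non-negative integer missing from the set.

2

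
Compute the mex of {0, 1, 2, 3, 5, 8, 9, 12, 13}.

4

The values 0, 1, 2, 3 are all present; 4 is the first non-negative integer missing from the set.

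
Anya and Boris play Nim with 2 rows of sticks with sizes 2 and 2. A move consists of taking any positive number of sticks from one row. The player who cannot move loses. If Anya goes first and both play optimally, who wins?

Boris wins

Compute the nim-sum pairwise:
2 ⊕ 2 = 0
The nim-sum is 0, so this is a P-position: the player to move is in a losing position under optimal play; Anya is about to move from it and so loses — Boris wins.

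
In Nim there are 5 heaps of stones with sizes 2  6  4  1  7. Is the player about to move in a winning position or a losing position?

Winning position

Bitwise XOR of the heap sizes:
  010  (2)
  110  (6)
  100  (4)
  001  (1)
  111  (7)
  ---
  110  (6)
The nim-sum is 6 ≠ 0, so this is an N-position: the player to move can win.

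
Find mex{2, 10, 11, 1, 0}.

The values 0, 1, 2 are all present; 3 is the first non-negative integer missing from the set.

3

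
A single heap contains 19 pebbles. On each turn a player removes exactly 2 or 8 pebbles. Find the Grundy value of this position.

Build the Grundy sequence with g(k) = mex{g(k−s) : s ∈ {2, 8}, s ≤ k}:
k:     0  1  2  3  4  5  6  7  8  9 10 11 12 13 14 15 16 17 18 19
g(k):  0  0  1  1  0  0  1  1  2  2  0  0  1  1  0  0  1  1  2  2
So g(19) = 2.

2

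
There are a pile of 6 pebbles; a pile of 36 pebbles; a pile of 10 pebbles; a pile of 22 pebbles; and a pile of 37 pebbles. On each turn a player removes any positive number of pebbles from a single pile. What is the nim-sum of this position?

27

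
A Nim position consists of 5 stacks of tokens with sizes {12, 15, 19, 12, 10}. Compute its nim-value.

In binary:
  01100  (12)
  01111  (15)
  10011  (19)
  01100  (12)
  01010  (10)
  -----
  10110  (22)

22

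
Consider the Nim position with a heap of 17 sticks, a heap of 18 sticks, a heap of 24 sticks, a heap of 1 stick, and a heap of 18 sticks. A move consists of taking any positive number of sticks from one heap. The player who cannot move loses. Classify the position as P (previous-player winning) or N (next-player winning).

Write each in binary and XOR column by column:
  10001  (17)
  10010  (18)
  11000  (24)
  00001  (1)
  10010  (18)
  -----
  01000  (8)
The nim-sum is 8 ≠ 0, so this is an N-position: the player to move can win.

N-position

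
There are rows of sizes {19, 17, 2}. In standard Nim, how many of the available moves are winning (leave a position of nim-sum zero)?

0

Compute the nim-sum pairwise:
19 XOR 17 = 2
2 XOR 2 = 0
The nim-sum is already 0, so every move leaves a nonzero nim-sum — there are no winning moves.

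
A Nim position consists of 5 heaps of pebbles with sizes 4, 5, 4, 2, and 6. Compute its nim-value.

1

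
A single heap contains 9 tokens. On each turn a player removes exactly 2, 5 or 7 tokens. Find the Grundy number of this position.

2

Grundy values for subtraction set {2, 5, 7}:
g(0) = mex{} = 0
g(1) = mex{} = 0
g(2) = mex{0} = 1
g(3) = mex{0} = 1
g(4) = mex{1} = 0
g(5) = mex{0,1} = 2
g(6) = mex{0} = 1
g(7) = mex{0,1,2} = 3
g(8) = mex{0,1} = 2
g(9) = mex{0,1,3} = 2
So g(9) = 2.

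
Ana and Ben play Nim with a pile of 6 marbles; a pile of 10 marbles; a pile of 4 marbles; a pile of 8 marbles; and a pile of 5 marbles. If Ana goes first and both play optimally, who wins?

Compute the nim-sum pairwise:
6 ⊕ 10 = 12
12 ⊕ 4 = 8
8 ⊕ 8 = 0
0 ⊕ 5 = 5
The nim-sum is 5 ≠ 0, so this is an N-position: the player to move can win; Ana has a winning move.

Ana wins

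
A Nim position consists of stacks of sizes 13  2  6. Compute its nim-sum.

9

Compute the nim-sum pairwise:
13 XOR 2 = 15
15 XOR 6 = 9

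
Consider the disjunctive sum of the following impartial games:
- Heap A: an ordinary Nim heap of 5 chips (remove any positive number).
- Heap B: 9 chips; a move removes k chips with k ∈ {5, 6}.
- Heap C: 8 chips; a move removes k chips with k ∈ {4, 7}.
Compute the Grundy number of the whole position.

6

Heap A is a plain Nim heap of size 5, so its Grundy value is 5.
Grundy values for heap B (subtraction set {5, 6}):
g(0) = mex{} = 0
g(1) = mex{} = 0
g(2) = mex{} = 0
g(3) = mex{} = 0
g(4) = mex{} = 0
g(5) = mex{0} = 1
g(6) = mex{0} = 1
g(7) = mex{0} = 1
g(8) = mex{0} = 1
g(9) = mex{0} = 1
So g(9) = 1.
Grundy values for heap C (subtraction set {4, 7}):
g(0) = mex{} = 0
g(1) = mex{} = 0
g(2) = mex{} = 0
g(3) = mex{} = 0
g(4) = mex{0} = 1
g(5) = mex{0} = 1
g(6) = mex{0} = 1
g(7) = mex{0} = 1
g(8) = mex{0,1} = 2
So g(8) = 2.
By the Sprague-Grundy theorem, the Grundy value of a sum of independent games is the XOR of the component values.
Combined value = 5 XOR 1 XOR 2 = 6.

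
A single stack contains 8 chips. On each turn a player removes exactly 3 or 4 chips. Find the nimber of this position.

0

Grundy values for subtraction set {3, 4}:
g(0) = mex{} = 0
g(1) = mex{} = 0
g(2) = mex{} = 0
g(3) = mex{0} = 1
g(4) = mex{0} = 1
g(5) = mex{0} = 1
g(6) = mex{0,1} = 2
g(7) = mex{1} = 0
g(8) = mex{1} = 0
So g(8) = 0.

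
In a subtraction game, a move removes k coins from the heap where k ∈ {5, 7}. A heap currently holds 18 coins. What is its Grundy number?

1

Grundy values for subtraction set {5, 7}:
k:     0  1  2  3  4  5  6  7  8  9 10 11 12 13 14 15 16 17 18
g(k):  0  0  0  0  0  1  1  1  1  1  2  2  0  0  0  0  0  1  1
So g(18) = 1.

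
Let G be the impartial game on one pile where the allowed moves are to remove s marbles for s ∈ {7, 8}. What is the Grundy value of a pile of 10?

Build the Grundy sequence with g(k) = mex{g(k−s) : s ∈ {7, 8}, s ≤ k}:
g(0) = mex{} = 0
g(1) = mex{} = 0
g(2) = mex{} = 0
g(3) = mex{} = 0
g(4) = mex{} = 0
g(5) = mex{} = 0
g(6) = mex{} = 0
g(7) = mex{0} = 1
g(8) = mex{0} = 1
g(9) = mex{0} = 1
g(10) = mex{0} = 1
So g(10) = 1.

1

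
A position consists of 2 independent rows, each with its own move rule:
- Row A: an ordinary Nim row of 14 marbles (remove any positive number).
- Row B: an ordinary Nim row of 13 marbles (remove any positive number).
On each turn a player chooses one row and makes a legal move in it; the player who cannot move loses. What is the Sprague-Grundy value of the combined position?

3

Row A is a plain Nim row of size 14, so its Grundy value is 14.
Row B is a plain Nim row of size 13, so its Grundy value is 13.
The value of a disjunctive sum is the nim-sum of the parts.
Combined value = 14 ⊕ 13 = 3.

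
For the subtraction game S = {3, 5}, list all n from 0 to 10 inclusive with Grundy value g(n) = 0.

0, 1, 2, 8, 9, 10

Grundy values for subtraction set {3, 5}:
g(0) = mex{} = 0
g(1) = mex{} = 0
g(2) = mex{} = 0
g(3) = mex{0} = 1
g(4) = mex{0} = 1
g(5) = mex{0} = 1
g(6) = mex{0,1} = 2
g(7) = mex{0,1} = 2
g(8) = mex{1} = 0
g(9) = mex{1,2} = 0
g(10) = mex{1,2} = 0
The P-positions (g = 0) in 0..10 are 0, 1, 2, 8, 9, 10.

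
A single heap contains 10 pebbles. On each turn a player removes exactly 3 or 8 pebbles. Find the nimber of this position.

1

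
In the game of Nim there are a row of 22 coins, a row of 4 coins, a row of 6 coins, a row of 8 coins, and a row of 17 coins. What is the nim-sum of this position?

13

Nim-sum: 22 ⊕ 4 ⊕ 6 ⊕ 8 ⊕ 17 = 13.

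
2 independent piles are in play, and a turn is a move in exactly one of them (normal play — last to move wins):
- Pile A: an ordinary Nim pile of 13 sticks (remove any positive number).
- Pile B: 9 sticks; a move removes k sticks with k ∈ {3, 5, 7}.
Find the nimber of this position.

14

Pile A is a plain Nim pile of size 13, so its Grundy value is 13.
Grundy values for pile B (subtraction set {3, 5, 7}):
g(0) = mex{} = 0
g(1) = mex{} = 0
g(2) = mex{} = 0
g(3) = mex{0} = 1
g(4) = mex{0} = 1
g(5) = mex{0} = 1
g(6) = mex{0,1} = 2
g(7) = mex{0,1} = 2
g(8) = mex{0,1} = 2
g(9) = mex{0,1,2} = 3
So g(9) = 3.
By the Sprague-Grundy theorem, the Grundy value of a sum of independent games is the XOR of the component values.
Combined value = 13 XOR 3 = 14.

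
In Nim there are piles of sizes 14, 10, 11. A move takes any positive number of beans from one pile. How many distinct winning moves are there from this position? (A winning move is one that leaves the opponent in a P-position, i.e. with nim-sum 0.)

Write each in binary and XOR column by column:
  1110  (14)
  1010  (10)
  1011  (11)
  ----
  1111  (15)
The overall nim-sum is X = 15. A pile of size p has a winning move iff p XOR X < p (reduce it to p XOR X).
  14: 14 XOR 15 = 1 < 14 — winning move (to 1).
  10: 10 XOR 15 = 5 < 10 — winning move (to 5).
  11: 11 XOR 15 = 4 < 11 — winning move (to 4).
That gives 3 winning moves.

3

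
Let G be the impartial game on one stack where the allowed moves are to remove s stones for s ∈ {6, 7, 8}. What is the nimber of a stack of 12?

2

Build the Grundy sequence with g(k) = mex{g(k−s) : s ∈ {6, 7, 8}, s ≤ k}:
g(0) = mex{} = 0
g(1) = mex{} = 0
g(2) = mex{} = 0
g(3) = mex{} = 0
g(4) = mex{} = 0
g(5) = mex{} = 0
g(6) = mex{0} = 1
g(7) = mex{0} = 1
g(8) = mex{0} = 1
g(9) = mex{0} = 1
g(10) = mex{0} = 1
g(11) = mex{0} = 1
g(12) = mex{0,1} = 2
So g(12) = 2.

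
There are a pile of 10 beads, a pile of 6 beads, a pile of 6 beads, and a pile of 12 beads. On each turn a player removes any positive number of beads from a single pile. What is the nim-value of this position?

6

Compute the nim-sum pairwise:
10 XOR 6 = 12
12 XOR 6 = 10
10 XOR 12 = 6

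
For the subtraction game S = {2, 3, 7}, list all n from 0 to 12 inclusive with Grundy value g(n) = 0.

0, 1, 5, 6, 10, 11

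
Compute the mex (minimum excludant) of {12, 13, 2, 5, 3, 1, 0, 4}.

6

The values 0, 1, 2, 3, 4, 5 are all present; 6 is the first non-negative integer missing from the set.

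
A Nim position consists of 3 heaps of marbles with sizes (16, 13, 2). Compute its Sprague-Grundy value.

31

Bitwise XOR of the heap sizes:
  10000  (16)
  01101  (13)
  00010  (2)
  -----
  11111  (31)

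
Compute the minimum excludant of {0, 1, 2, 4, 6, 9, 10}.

3

The values 0, 1, 2 are all present; 3 is the first non-negative integer missing from the set.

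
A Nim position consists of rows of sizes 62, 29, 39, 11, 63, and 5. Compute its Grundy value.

53

Nim-sum: 62 ⊕ 29 ⊕ 39 ⊕ 11 ⊕ 63 ⊕ 5 = 53.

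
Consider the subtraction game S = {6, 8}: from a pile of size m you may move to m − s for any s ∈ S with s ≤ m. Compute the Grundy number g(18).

Compute g(0), g(1), … for moves {6, 8}:
k:     0  1  2  3  4  5  6  7  8  9 10 11 12 13 14 15 16 17 18
g(k):  0  0  0  0  0  0  1  1  1  1  1  1  2  2  0  0  0  0  0
So g(18) = 0.

0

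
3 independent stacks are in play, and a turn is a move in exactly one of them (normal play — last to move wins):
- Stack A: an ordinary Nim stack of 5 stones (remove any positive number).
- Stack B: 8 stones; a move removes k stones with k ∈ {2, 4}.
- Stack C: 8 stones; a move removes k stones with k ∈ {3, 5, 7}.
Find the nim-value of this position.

6

Stack A is a plain Nim stack of size 5, so its Grundy value is 5.
Build the Grundy sequence for stack B with g(k) = mex{g(k−s) : s ∈ {2, 4}, s ≤ k}:
k:     0  1  2  3  4  5  6  7  8
g(k):  0  0  1  1  2  2  0  0  1
So g(8) = 1.
Grundy values for stack C (subtraction set {3, 5, 7}):
k:     0  1  2  3  4  5  6  7  8
g(k):  0  0  0  1  1  1  2  2  2
So g(8) = 2.
By the Sprague-Grundy theorem, the Grundy value of a sum of independent games is the XOR of the component values.
Combined value = 5 ⊕ 1 ⊕ 2 = 6.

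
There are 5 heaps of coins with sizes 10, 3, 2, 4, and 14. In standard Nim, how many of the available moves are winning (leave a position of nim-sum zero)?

Compute the nim-sum pairwise:
10 XOR 3 = 9
9 XOR 2 = 11
11 XOR 4 = 15
15 XOR 14 = 1
The overall nim-sum is X = 1. A heap of size p has a winning move iff p XOR X < p (reduce it to p XOR X).
  10: 10 XOR 1 = 11 ≥ 10 — no move.
  3: 3 XOR 1 = 2 < 3 — winning move (to 2).
  2: 2 XOR 1 = 3 ≥ 2 — no move.
  4: 4 XOR 1 = 5 ≥ 4 — no move.
  14: 14 XOR 1 = 15 ≥ 14 — no move.
That gives 1 winning move.

1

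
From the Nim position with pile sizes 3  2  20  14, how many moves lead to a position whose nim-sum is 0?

1

Compute the nim-sum pairwise:
3 XOR 2 = 1
1 XOR 20 = 21
21 XOR 14 = 27
The overall nim-sum is X = 27. A pile of size p has a winning move iff p XOR X < p (reduce it to p XOR X).
  3: 3 XOR 27 = 24 ≥ 3 — no move.
  2: 2 XOR 27 = 25 ≥ 2 — no move.
  20: 20 XOR 27 = 15 < 20 — winning move (to 15).
  14: 14 XOR 27 = 21 ≥ 14 — no move.
That gives 1 winning move.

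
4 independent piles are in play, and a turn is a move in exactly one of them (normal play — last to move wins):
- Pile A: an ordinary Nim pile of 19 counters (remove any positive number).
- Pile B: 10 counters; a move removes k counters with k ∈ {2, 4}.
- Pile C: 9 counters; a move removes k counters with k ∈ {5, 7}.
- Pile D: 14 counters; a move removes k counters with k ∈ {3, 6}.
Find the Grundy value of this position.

17

Pile A is a plain Nim pile of size 19, so its Grundy value is 19.
For pile B, compute g(0), g(1), … with moves {2, 4}:
k:     0  1  2  3  4  5  6  7  8  9 10
g(k):  0  0  1  1  2  2  0  0  1  1  2
So g(10) = 2.
For pile C, compute g(0), g(1), … with moves {5, 7}:
k:     0  1  2  3  4  5  6  7  8  9
g(k):  0  0  0  0  0  1  1  1  1  1
So g(9) = 1.
Grundy values for pile D (subtraction set {3, 6}):
g(0) = mex{} = 0
g(1) = mex{} = 0
g(2) = mex{} = 0
g(3) = mex{0} = 1
g(4) = mex{0} = 1
g(5) = mex{0} = 1
g(6) = mex{0,1} = 2
g(7) = mex{0,1} = 2
g(8) = mex{0,1} = 2
g(9) = mex{1,2} = 0
g(10) = mex{1,2} = 0
g(11) = mex{1,2} = 0
g(12) = mex{0,2} = 1
g(13) = mex{0,2} = 1
g(14) = mex{0,2} = 1
So g(14) = 1.
By the Sprague-Grundy theorem, the Grundy value of a sum of independent games is the XOR of the component values.
Combined value = 19 ⊕ 2 ⊕ 1 ⊕ 1 = 17.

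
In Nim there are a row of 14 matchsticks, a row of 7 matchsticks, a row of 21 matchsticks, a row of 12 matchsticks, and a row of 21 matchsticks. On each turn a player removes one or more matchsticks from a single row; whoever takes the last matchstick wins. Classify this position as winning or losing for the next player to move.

Winning position

Nim-sum: 14 ⊕ 7 ⊕ 21 ⊕ 12 ⊕ 21 = 5.
The nim-sum is 5 ≠ 0, so this is an N-position: the player to move can win.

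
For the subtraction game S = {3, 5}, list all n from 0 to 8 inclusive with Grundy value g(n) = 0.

0, 1, 2, 8

Grundy values for subtraction set {3, 5}:
k:     0  1  2  3  4  5  6  7  8
g(k):  0  0  0  1  1  1  2  2  0
The P-positions (g = 0) in 0..8 are 0, 1, 2, 8.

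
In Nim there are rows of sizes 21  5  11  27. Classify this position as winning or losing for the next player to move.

Losing position

Nim-sum: 21 ^ 5 ^ 11 ^ 27 = 0.
The nim-sum is 0, so this is a P-position: the player to move is in a losing position under optimal play.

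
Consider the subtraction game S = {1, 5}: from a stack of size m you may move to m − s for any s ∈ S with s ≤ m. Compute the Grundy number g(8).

Grundy values for subtraction set {1, 5}:
k:     0  1  2  3  4  5  6  7  8
g(k):  0  1  0  1  0  1  0  1  0
So g(8) = 0.

0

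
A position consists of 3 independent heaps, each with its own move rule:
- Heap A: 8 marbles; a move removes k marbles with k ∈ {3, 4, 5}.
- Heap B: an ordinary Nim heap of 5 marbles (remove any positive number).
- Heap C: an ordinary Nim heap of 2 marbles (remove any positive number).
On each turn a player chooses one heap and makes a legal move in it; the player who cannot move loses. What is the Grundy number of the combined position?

7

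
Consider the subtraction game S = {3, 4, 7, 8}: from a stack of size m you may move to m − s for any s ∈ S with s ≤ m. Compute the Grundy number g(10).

Build the Grundy sequence with g(k) = mex{g(k−s) : s ∈ {3, 4, 7, 8}, s ≤ k}:
k:     0  1  2  3  4  5  6  7  8  9 10
g(k):  0  0  0  1  1  1  2  2  2  3  3
So g(10) = 3.

3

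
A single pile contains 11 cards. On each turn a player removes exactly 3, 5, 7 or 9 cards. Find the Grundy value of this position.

Compute g(0), g(1), … for moves {3, 5, 7, 9}:
g(0) = mex{} = 0
g(1) = mex{} = 0
g(2) = mex{} = 0
g(3) = mex{0} = 1
g(4) = mex{0} = 1
g(5) = mex{0} = 1
g(6) = mex{0,1} = 2
g(7) = mex{0,1} = 2
g(8) = mex{0,1} = 2
g(9) = mex{0,1,2} = 3
g(10) = mex{0,1,2} = 3
g(11) = mex{0,1,2} = 3
So g(11) = 3.

3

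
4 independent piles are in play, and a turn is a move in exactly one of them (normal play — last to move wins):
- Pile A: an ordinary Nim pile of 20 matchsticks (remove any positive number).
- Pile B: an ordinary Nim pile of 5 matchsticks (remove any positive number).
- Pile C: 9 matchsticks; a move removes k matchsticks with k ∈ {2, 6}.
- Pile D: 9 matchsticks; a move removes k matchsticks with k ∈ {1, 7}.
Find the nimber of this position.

16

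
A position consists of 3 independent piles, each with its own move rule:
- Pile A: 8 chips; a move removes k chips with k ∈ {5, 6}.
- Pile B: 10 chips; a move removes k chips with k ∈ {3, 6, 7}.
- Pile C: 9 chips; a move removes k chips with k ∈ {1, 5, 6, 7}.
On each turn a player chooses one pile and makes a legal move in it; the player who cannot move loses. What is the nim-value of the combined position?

Grundy values for pile A (subtraction set {5, 6}):
g(0) = mex{} = 0
g(1) = mex{} = 0
g(2) = mex{} = 0
g(3) = mex{} = 0
g(4) = mex{} = 0
g(5) = mex{0} = 1
g(6) = mex{0} = 1
g(7) = mex{0} = 1
g(8) = mex{0} = 1
So g(8) = 1.
For pile B, compute g(0), g(1), … with moves {3, 6, 7}:
g(0) = mex{} = 0
g(1) = mex{} = 0
g(2) = mex{} = 0
g(3) = mex{0} = 1
g(4) = mex{0} = 1
g(5) = mex{0} = 1
g(6) = mex{0,1} = 2
g(7) = mex{0,1} = 2
g(8) = mex{0,1} = 2
g(9) = mex{0,1,2} = 3
g(10) = mex{1,2} = 0
So g(10) = 0.
Build the Grundy sequence for pile C with g(k) = mex{g(k−s) : s ∈ {1, 5, 6, 7}, s ≤ k}:
g(0) = mex{} = 0
g(1) = mex{0} = 1
g(2) = mex{1} = 0
g(3) = mex{0} = 1
g(4) = mex{1} = 0
g(5) = mex{0} = 1
g(6) = mex{0,1} = 2
g(7) = mex{0,1,2} = 3
g(8) = mex{0,1,3} = 2
g(9) = mex{0,1,2} = 3
So g(9) = 3.
The value of a disjunctive sum is the nim-sum of the parts.
Combined value = 1 ⊕ 0 ⊕ 3 = 2.

2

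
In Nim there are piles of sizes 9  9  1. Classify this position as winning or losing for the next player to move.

Winning position

Compute the nim-sum pairwise:
9 ⊕ 9 = 0
0 ⊕ 1 = 1
The nim-sum is 1 ≠ 0, so this is an N-position: the player to move can win.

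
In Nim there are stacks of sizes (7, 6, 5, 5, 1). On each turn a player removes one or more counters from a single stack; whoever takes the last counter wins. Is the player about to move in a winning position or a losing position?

Losing position

Nim-sum: 7 XOR 6 XOR 5 XOR 5 XOR 1 = 0.
The nim-sum is 0, so this is a P-position: the player to move is in a losing position under optimal play.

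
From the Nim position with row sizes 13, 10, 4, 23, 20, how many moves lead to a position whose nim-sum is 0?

Nim-sum: 13 XOR 10 XOR 4 XOR 23 XOR 20 = 0.
The nim-sum is already 0, so every move leaves a nonzero nim-sum — there are no winning moves.

0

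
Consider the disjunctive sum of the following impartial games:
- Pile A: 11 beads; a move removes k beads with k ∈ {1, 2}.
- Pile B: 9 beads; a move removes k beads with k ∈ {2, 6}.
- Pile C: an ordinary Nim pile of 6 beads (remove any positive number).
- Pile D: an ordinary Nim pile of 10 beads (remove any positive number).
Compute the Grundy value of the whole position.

14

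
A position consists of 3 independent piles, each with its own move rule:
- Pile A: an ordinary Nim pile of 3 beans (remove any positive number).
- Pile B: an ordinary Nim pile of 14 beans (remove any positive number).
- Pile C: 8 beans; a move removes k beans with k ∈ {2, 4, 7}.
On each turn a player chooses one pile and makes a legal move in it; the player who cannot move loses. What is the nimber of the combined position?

12

Pile A is a plain Nim pile of size 3, so its Grundy value is 3.
Pile B is a plain Nim pile of size 14, so its Grundy value is 14.
Grundy values for pile C (subtraction set {2, 4, 7}):
k:     0  1  2  3  4  5  6  7  8
g(k):  0  0  1  1  2  2  0  3  1
So g(8) = 1.
By the Sprague-Grundy theorem, the Grundy value of a sum of independent games is the XOR of the component values.
Combined value = 3 XOR 14 XOR 1 = 12.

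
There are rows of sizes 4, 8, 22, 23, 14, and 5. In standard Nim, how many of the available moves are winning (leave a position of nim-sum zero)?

5

Compute the nim-sum pairwise:
4 ⊕ 8 = 12
12 ⊕ 22 = 26
26 ⊕ 23 = 13
13 ⊕ 14 = 3
3 ⊕ 5 = 6
The overall nim-sum is X = 6. A row of size p has a winning move iff p XOR X < p (reduce it to p XOR X).
  4: 4 XOR 6 = 2 < 4 — winning move (to 2).
  8: 8 XOR 6 = 14 ≥ 8 — no move.
  22: 22 XOR 6 = 16 < 22 — winning move (to 16).
  23: 23 XOR 6 = 17 < 23 — winning move (to 17).
  14: 14 XOR 6 = 8 < 14 — winning move (to 8).
  5: 5 XOR 6 = 3 < 5 — winning move (to 3).
That gives 5 winning moves.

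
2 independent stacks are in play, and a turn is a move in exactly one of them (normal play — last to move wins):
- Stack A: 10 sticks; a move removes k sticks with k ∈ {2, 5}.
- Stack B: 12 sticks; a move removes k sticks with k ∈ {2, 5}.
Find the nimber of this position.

Grundy values for stack A (subtraction set {2, 5}):
g(0) = mex{} = 0
g(1) = mex{} = 0
g(2) = mex{0} = 1
g(3) = mex{0} = 1
g(4) = mex{1} = 0
g(5) = mex{0,1} = 2
g(6) = mex{0} = 1
g(7) = mex{1,2} = 0
g(8) = mex{1} = 0
g(9) = mex{0} = 1
g(10) = mex{0,2} = 1
So g(10) = 1.
Grundy values for stack B (subtraction set {2, 5}):
g(0) = mex{} = 0
g(1) = mex{} = 0
g(2) = mex{0} = 1
g(3) = mex{0} = 1
g(4) = mex{1} = 0
g(5) = mex{0,1} = 2
g(6) = mex{0} = 1
g(7) = mex{1,2} = 0
g(8) = mex{1} = 0
g(9) = mex{0} = 1
g(10) = mex{0,2} = 1
g(11) = mex{1} = 0
g(12) = mex{0,1} = 2
So g(12) = 2.
By the Sprague-Grundy theorem, the Grundy value of a sum of independent games is the XOR of the component values.
Combined value = 1 ⊕ 2 = 3.

3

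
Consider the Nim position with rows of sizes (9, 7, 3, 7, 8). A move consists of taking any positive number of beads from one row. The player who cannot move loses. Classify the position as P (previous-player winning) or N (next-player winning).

Write each in binary and XOR column by column:
  1001  (9)
  0111  (7)
  0011  (3)
  0111  (7)
  1000  (8)
  ----
  0010  (2)
The nim-sum is 2 ≠ 0, so this is an N-position: the player to move can win.

N-position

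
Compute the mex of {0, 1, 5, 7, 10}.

The values 0, 1 are all present; 2 is the first non-negative integer missing from the set.

2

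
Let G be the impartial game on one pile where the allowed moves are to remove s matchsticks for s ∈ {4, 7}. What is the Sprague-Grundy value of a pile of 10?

Compute g(0), g(1), … for moves {4, 7}:
g(0) = mex{} = 0
g(1) = mex{} = 0
g(2) = mex{} = 0
g(3) = mex{} = 0
g(4) = mex{0} = 1
g(5) = mex{0} = 1
g(6) = mex{0} = 1
g(7) = mex{0} = 1
g(8) = mex{0,1} = 2
g(9) = mex{0,1} = 2
g(10) = mex{0,1} = 2
So g(10) = 2.

2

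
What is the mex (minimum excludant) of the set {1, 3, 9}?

0 is not in the set, so the mex is 0.

0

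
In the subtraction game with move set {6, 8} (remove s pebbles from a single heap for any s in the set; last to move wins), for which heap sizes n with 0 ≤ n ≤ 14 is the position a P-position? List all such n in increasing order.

Compute g(0), g(1), … for moves {6, 8}:
k:     0  1  2  3  4  5  6  7  8  9 10 11 12 13 14
g(k):  0  0  0  0  0  0  1  1  1  1  1  1  2  2  0
The P-positions (g = 0) in 0..14 are 0, 1, 2, 3, 4, 5, 14.

0, 1, 2, 3, 4, 5, 14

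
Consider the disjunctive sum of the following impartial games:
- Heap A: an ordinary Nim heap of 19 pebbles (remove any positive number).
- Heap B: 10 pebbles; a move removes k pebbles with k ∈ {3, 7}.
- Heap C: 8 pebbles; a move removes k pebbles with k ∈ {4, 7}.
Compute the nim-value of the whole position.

Heap A is a plain Nim heap of size 19, so its Grundy value is 19.
Grundy values for heap B (subtraction set {3, 7}):
g(0) = mex{} = 0
g(1) = mex{} = 0
g(2) = mex{} = 0
g(3) = mex{0} = 1
g(4) = mex{0} = 1
g(5) = mex{0} = 1
g(6) = mex{1} = 0
g(7) = mex{0,1} = 2
g(8) = mex{0,1} = 2
g(9) = mex{0} = 1
g(10) = mex{1,2} = 0
So g(10) = 0.
For heap C, compute g(0), g(1), … with moves {4, 7}:
g(0) = mex{} = 0
g(1) = mex{} = 0
g(2) = mex{} = 0
g(3) = mex{} = 0
g(4) = mex{0} = 1
g(5) = mex{0} = 1
g(6) = mex{0} = 1
g(7) = mex{0} = 1
g(8) = mex{0,1} = 2
So g(8) = 2.
By the Sprague-Grundy theorem, the Grundy value of a sum of independent games is the XOR of the component values.
Combined value = 19 XOR 0 XOR 2 = 17.

17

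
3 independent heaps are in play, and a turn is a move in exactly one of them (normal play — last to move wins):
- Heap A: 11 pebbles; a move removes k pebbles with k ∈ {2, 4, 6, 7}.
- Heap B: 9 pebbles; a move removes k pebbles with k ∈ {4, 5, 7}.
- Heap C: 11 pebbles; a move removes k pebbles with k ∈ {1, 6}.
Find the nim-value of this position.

3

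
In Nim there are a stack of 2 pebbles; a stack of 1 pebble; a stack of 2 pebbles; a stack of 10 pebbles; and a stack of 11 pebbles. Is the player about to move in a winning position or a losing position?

Compute the nim-sum pairwise:
2 ^ 1 = 3
3 ^ 2 = 1
1 ^ 10 = 11
11 ^ 11 = 0
The nim-sum is 0, so this is a P-position: the player to move is in a losing position under optimal play.

Losing position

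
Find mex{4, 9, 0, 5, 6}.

1

0 is in the set but 1 is not, so the mex is 1.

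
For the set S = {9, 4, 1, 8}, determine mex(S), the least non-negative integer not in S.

0 is not in the set, so the mex is 0.

0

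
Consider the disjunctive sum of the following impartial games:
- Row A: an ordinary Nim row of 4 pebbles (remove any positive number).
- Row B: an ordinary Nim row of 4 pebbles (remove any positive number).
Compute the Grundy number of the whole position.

Row A is a plain Nim row of size 4, so its Grundy value is 4.
Row B is a plain Nim row of size 4, so its Grundy value is 4.
The value of a disjunctive sum is the nim-sum of the parts.
Combined value = 4 ⊕ 4 = 0.

0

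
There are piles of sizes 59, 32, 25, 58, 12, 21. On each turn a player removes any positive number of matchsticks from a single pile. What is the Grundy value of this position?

33

Nim-sum: 59 ⊕ 32 ⊕ 25 ⊕ 58 ⊕ 12 ⊕ 21 = 33.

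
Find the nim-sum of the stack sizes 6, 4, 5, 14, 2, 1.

10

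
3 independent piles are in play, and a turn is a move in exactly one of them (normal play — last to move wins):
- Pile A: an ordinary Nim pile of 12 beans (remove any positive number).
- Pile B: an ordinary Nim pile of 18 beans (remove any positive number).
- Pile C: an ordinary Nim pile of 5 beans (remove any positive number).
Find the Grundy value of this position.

27

Pile A is a plain Nim pile of size 12, so its Grundy value is 12.
Pile B is a plain Nim pile of size 18, so its Grundy value is 18.
Pile C is a plain Nim pile of size 5, so its Grundy value is 5.
The value of a disjunctive sum is the nim-sum of the parts.
Combined value = 12 XOR 18 XOR 5 = 27.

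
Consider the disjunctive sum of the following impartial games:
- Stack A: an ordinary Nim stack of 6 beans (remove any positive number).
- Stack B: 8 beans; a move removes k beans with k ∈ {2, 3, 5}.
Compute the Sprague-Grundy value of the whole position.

6

Stack A is a plain Nim stack of size 6, so its Grundy value is 6.
Build the Grundy sequence for stack B with g(k) = mex{g(k−s) : s ∈ {2, 3, 5}, s ≤ k}:
g(0) = mex{} = 0
g(1) = mex{} = 0
g(2) = mex{0} = 1
g(3) = mex{0} = 1
g(4) = mex{0,1} = 2
g(5) = mex{0,1} = 2
g(6) = mex{0,1,2} = 3
g(7) = mex{1,2} = 0
g(8) = mex{1,2,3} = 0
So g(8) = 0.
The value of a disjunctive sum is the nim-sum of the parts.
Combined value = 6 ⊕ 0 = 6.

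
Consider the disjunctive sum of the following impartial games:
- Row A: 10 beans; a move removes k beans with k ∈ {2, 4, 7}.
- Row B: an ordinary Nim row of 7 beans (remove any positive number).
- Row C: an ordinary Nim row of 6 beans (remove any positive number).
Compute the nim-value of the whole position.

For row A, compute g(0), g(1), … with moves {2, 4, 7}:
k:     0  1  2  3  4  5  6  7  8  9 10
g(k):  0  0  1  1  2  2  0  3  1  0  2
So g(10) = 2.
Row B is a plain Nim row of size 7, so its Grundy value is 7.
Row C is a plain Nim row of size 6, so its Grundy value is 6.
The value of a disjunctive sum is the nim-sum of the parts.
Combined value = 2 ⊕ 7 ⊕ 6 = 3.

3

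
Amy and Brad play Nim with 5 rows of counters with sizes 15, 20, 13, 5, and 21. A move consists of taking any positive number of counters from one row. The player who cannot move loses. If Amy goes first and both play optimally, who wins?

Amy wins

Nim-sum: 15 XOR 20 XOR 13 XOR 5 XOR 21 = 6.
The nim-sum is 6 ≠ 0, so this is an N-position: the player to move can win; Amy has a winning move.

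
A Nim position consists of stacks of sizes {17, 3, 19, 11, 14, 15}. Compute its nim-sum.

11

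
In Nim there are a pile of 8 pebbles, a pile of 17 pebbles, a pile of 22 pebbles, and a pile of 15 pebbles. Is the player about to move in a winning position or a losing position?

In binary:
  01000  (8)
  10001  (17)
  10110  (22)
  01111  (15)
  -----
  00000  (0)
The nim-sum is 0, so this is a P-position: the player to move is in a losing position under optimal play.

Losing position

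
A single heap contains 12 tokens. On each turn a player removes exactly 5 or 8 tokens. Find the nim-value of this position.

Grundy values for subtraction set {5, 8}:
k:     0  1  2  3  4  5  6  7  8  9 10 11 12
g(k):  0  0  0  0  0  1  1  1  1  1  2  2  2
So g(12) = 2.

2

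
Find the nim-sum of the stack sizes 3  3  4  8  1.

13

Compute the nim-sum pairwise:
3 ⊕ 3 = 0
0 ⊕ 4 = 4
4 ⊕ 8 = 12
12 ⊕ 1 = 13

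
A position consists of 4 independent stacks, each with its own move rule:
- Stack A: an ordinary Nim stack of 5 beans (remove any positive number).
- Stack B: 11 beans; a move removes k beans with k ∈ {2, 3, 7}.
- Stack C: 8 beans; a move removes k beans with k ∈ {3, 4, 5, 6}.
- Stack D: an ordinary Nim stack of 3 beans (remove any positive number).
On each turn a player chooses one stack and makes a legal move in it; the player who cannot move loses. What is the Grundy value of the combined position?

4

Stack A is a plain Nim stack of size 5, so its Grundy value is 5.
Build the Grundy sequence for stack B with g(k) = mex{g(k−s) : s ∈ {2, 3, 7}, s ≤ k}:
k:     0  1  2  3  4  5  6  7  8  9 10 11
g(k):  0  0  1  1  2  0  0  1  1  2  0  0
So g(11) = 0.
Grundy values for stack C (subtraction set {3, 4, 5, 6}):
k:     0  1  2  3  4  5  6  7  8
g(k):  0  0  0  1  1  1  2  2  2
So g(8) = 2.
Stack D is a plain Nim stack of size 3, so its Grundy value is 3.
By the Sprague-Grundy theorem, the Grundy value of a sum of independent games is the XOR of the component values.
Combined value = 5 ⊕ 0 ⊕ 2 ⊕ 3 = 4.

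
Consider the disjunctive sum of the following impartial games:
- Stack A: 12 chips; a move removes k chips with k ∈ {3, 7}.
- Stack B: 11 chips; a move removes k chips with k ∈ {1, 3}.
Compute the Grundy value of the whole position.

Build the Grundy sequence for stack A with g(k) = mex{g(k−s) : s ∈ {3, 7}, s ≤ k}:
g(0) = mex{} = 0
g(1) = mex{} = 0
g(2) = mex{} = 0
g(3) = mex{0} = 1
g(4) = mex{0} = 1
g(5) = mex{0} = 1
g(6) = mex{1} = 0
g(7) = mex{0,1} = 2
g(8) = mex{0,1} = 2
g(9) = mex{0} = 1
g(10) = mex{1,2} = 0
g(11) = mex{1,2} = 0
g(12) = mex{1} = 0
So g(12) = 0.
Grundy values for stack B (subtraction set {1, 3}):
k:     0  1  2  3  4  5  6  7  8  9 10 11
g(k):  0  1  0  1  0  1  0  1  0  1  0  1
So g(11) = 1.
The value of a disjunctive sum is the nim-sum of the parts.
Combined value = 0 ⊕ 1 = 1.

1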